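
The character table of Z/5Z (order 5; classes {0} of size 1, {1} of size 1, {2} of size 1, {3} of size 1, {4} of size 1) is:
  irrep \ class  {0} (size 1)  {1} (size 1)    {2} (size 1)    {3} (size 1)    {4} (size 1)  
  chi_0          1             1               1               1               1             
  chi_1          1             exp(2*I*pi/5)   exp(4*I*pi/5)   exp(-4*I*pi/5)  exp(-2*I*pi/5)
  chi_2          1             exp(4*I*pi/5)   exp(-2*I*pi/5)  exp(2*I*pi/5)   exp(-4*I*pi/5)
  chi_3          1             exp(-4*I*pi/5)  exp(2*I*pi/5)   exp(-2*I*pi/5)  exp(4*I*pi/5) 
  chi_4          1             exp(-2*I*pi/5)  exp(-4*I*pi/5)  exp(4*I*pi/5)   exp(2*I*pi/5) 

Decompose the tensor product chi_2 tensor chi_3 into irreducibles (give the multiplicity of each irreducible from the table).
chi_2 tensor chi_3 = chi_0 (all other irreducibles have multiplicity 0).

Derivation: The character of a tensor product is the pointwise product (chi_2 * chi_3)(C) = chi_2(C) * chi_3(C):
  {0}: (1)*(1), {1}: (exp(4*I*pi/5))*(exp(-4*I*pi/5)), {2}: (exp(-2*I*pi/5))*(exp(2*I*pi/5)), {3}: (exp(2*I*pi/5))*(exp(-2*I*pi/5)), {4}: (exp(-4*I*pi/5))*(exp(4*I*pi/5))
so (chi_2 * chi_3) takes values
  {0} -> 1, {1} -> 1, {2} -> 1, {3} -> 1, {4} -> 1.
Now take the inner product of this character with each irreducible chi from the table, <chi_2*chi_3, chi> = (1/5) sum_C |C| (chi_2*chi_3)(C) conj(chi(C)):
  <chi_2*chi_3, chi_0> = (1/5)[1*(1)*conj(1) + 1*(1)*conj(1) + 1*(1)*conj(1) + 1*(1)*conj(1) + 1*(1)*conj(1)]
      = (1/5)[(1) + (1) + (1) + (1) + (1)] = 5/5 = 1
  <chi_2*chi_3, chi_1> = (1/5)[1*(1)*conj(1) + 1*(1)*conj(exp(2*I*pi/5)) + 1*(1)*conj(exp(4*I*pi/5)) + 1*(1)*conj(exp(-4*I*pi/5)) + 1*(1)*conj(exp(-2*I*pi/5))]
      = (1/5)[(1) + (exp(-2*I*pi/5)) + (exp(-4*I*pi/5)) + (exp(4*I*pi/5)) + (exp(2*I*pi/5))] = 0/5 = 0
  <chi_2*chi_3, chi_2> = (1/5)[1*(1)*conj(1) + 1*(1)*conj(exp(4*I*pi/5)) + 1*(1)*conj(exp(-2*I*pi/5)) + 1*(1)*conj(exp(2*I*pi/5)) + 1*(1)*conj(exp(-4*I*pi/5))]
      = (1/5)[(1) + (exp(-4*I*pi/5)) + (exp(2*I*pi/5)) + (exp(-2*I*pi/5)) + (exp(4*I*pi/5))] = 0/5 = 0
  <chi_2*chi_3, chi_3> = (1/5)[1*(1)*conj(1) + 1*(1)*conj(exp(-4*I*pi/5)) + 1*(1)*conj(exp(2*I*pi/5)) + 1*(1)*conj(exp(-2*I*pi/5)) + 1*(1)*conj(exp(4*I*pi/5))]
      = (1/5)[(1) + (exp(4*I*pi/5)) + (exp(-2*I*pi/5)) + (exp(2*I*pi/5)) + (exp(-4*I*pi/5))] = 0/5 = 0
  <chi_2*chi_3, chi_4> = (1/5)[1*(1)*conj(1) + 1*(1)*conj(exp(-2*I*pi/5)) + 1*(1)*conj(exp(-4*I*pi/5)) + 1*(1)*conj(exp(4*I*pi/5)) + 1*(1)*conj(exp(2*I*pi/5))]
      = (1/5)[(1) + (exp(2*I*pi/5)) + (exp(4*I*pi/5)) + (exp(-4*I*pi/5)) + (exp(-2*I*pi/5))] = 0/5 = 0
(Exp terms are combined using exp(i*s)*conj(exp(i*t)) = exp(i*(s-t)), and sums of them are collapsed using the identity that for every m > 1 the m distinct m-th roots of unity sum to 0, e.g. 1 + exp(2*I*pi/3) + exp(-2*I*pi/3) = 0.)
Hence the multiplicities are chi_0: 1. Dimension check: dim(chi_2)*dim(chi_3) = 1*1 = 1 and sum (mult * dim) = 1*1 = 1.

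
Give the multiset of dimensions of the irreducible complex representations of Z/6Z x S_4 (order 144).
Dimensions: 1, 1, 1, 1, 1, 1, 1, 1, 1, 1, 1, 1, 2, 2, 2, 2, 2, 2, 3, 3, 3, 3, 3, 3, 3, 3, 3, 3, 3, 3

Reasoning: There are 30 irreducibles (= number of conjugacy classes). Their dimensions d_i satisfy sum d_i^2 = |G| = 144: 1 + 1 + 1 + 1 + 1 + 1 + 1 + 1 + 1 + 1 + 1 + 1 + 4 + 4 + 4 + 4 + 4 + 4 + 9 + 9 + 9 + 9 + 9 + 9 + 9 + 9 + 9 + 9 + 9 + 9 = 144. (For the product with Z/6Z: each of the 6 1-dim characters of Z/6Z tensors with each irrep of S_4, giving 6 copies of each S_4-dimension.)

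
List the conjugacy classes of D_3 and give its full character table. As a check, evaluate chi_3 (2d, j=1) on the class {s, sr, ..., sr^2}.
Conjugacy classes: {e} of size 1, {r^1, r^2} of size 2, {s, sr, ..., sr^2} of size 3.
Character table:
  irrep \ class              {e} (size 1)  {r^1, r^2} (size 2)  {s, sr, ..., sr^2} (size 3)
  chi_1 (triv)               1             1                    1                          
  chi_2 (sign: r->1, s->-1)  1             1                    -1                         
  chi_3 (2d, j=1)            2             -1                   0                          

Spot check: chi_3 (2d, j=1) on {s, sr, ..., sr^2} = 0.

Proof sketch: D_3 has order 2*3 = 6 with 3 conjugacy classes, hence 3 irreducibles. Sum of squared dims 1 + 1 + 4 = 6 = |G|. Linear characters come from the abelianisation; the 2-dimensional irreps have character r^k -> 2*cos(2*pi*j*k/3), reflections -> 0.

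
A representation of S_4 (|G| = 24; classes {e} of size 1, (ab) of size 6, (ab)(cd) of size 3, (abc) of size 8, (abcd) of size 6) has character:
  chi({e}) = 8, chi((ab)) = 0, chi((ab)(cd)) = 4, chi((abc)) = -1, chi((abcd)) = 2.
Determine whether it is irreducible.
Not irreducible (reducible): <chi, chi> = 6 > 1.

Reasoning: <chi, chi> = (1/|G|) sum_C |C| * |chi(C)|^2 = (1/24)[1*|8|^2 + 6*|0|^2 + 3*|4|^2 + 8*|-1|^2 + 6*|2|^2]
  = (1/24)[(64) + (0) + (48) + (8) + (24)] = 144/24 = 6.
A character is irreducible iff <chi, chi> = 1, so this representation is reducible.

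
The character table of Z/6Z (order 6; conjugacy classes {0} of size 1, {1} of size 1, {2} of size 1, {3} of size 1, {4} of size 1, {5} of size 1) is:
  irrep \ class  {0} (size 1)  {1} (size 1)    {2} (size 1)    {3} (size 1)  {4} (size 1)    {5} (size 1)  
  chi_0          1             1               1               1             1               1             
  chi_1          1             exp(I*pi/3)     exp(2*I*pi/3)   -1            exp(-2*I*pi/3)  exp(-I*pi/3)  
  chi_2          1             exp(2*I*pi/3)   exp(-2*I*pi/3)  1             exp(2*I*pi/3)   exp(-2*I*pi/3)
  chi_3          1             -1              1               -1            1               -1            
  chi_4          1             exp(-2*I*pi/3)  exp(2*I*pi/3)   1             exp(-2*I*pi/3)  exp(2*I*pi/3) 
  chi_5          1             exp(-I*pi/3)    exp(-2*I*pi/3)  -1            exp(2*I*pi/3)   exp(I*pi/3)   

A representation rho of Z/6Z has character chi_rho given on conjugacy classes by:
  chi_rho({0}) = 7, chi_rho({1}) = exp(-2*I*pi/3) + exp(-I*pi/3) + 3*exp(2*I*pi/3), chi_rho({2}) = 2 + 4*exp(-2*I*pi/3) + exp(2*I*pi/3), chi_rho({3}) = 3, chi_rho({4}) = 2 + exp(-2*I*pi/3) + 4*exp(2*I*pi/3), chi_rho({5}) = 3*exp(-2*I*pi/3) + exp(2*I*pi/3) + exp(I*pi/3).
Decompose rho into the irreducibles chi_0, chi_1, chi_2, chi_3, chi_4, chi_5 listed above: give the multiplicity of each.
Multiplicities: chi_0: 1, chi_1: 0, chi_2: 3, chi_3: 1, chi_4: 1, chi_5: 1.

Why: Use <chi_rho, chi> = (1/|G|) sum_C |C| * chi_rho(C) * conj(chi(C)) with |G| = 6 for each irreducible chi in the table:
  <chi_rho, chi_0> = (1/6)[1*(7)*conj(1) + 1*(exp(-2*I*pi/3) + exp(-I*pi/3) + 3*exp(2*I*pi/3))*conj(1) + 1*(2 + 4*exp(-2*I*pi/3) + exp(2*I*pi/3))*conj(1) + 1*(3)*conj(1) + 1*(2 + exp(-2*I*pi/3) + 4*exp(2*I*pi/3))*conj(1) + 1*(3*exp(-2*I*pi/3) + exp(2*I*pi/3) + exp(I*pi/3))*conj(1)]
      = (1/6)[(7) + (exp(-2*I*pi/3) + exp(-I*pi/3) + 3*exp(2*I*pi/3)) + (2 + 4*exp(-2*I*pi/3) + exp(2*I*pi/3)) + (3) + (2 + exp(-2*I*pi/3) + 4*exp(2*I*pi/3)) + (3*exp(-2*I*pi/3) + exp(2*I*pi/3) + exp(I*pi/3))] = 6/6 = 1
  <chi_rho, chi_1> = (1/6)[1*(7)*conj(1) + 1*(exp(-2*I*pi/3) + exp(-I*pi/3) + 3*exp(2*I*pi/3))*conj(exp(I*pi/3)) + 1*(2 + 4*exp(-2*I*pi/3) + exp(2*I*pi/3))*conj(exp(2*I*pi/3)) + 1*(3)*conj(-1) + 1*(2 + exp(-2*I*pi/3) + 4*exp(2*I*pi/3))*conj(exp(-2*I*pi/3)) + 1*(3*exp(-2*I*pi/3) + exp(2*I*pi/3) + exp(I*pi/3))*conj(exp(-I*pi/3))]
      = (1/6)[(7) + (-1 + exp(-2*I*pi/3) + 3*exp(I*pi/3)) + (1 + 2*exp(-2*I*pi/3) + 4*exp(2*I*pi/3)) + (-3) + (1 + 4*exp(-2*I*pi/3) + 2*exp(2*I*pi/3)) + (-1 + 3*exp(-I*pi/3) + exp(2*I*pi/3))] = 0/6 = 0
  <chi_rho, chi_2> = (1/6)[1*(7)*conj(1) + 1*(exp(-2*I*pi/3) + exp(-I*pi/3) + 3*exp(2*I*pi/3))*conj(exp(2*I*pi/3)) + 1*(2 + 4*exp(-2*I*pi/3) + exp(2*I*pi/3))*conj(exp(-2*I*pi/3)) + 1*(3)*conj(1) + 1*(2 + exp(-2*I*pi/3) + 4*exp(2*I*pi/3))*conj(exp(2*I*pi/3)) + 1*(3*exp(-2*I*pi/3) + exp(2*I*pi/3) + exp(I*pi/3))*conj(exp(-2*I*pi/3))]
      = (1/6)[(7) + (2 + exp(2*I*pi/3)) + (4 + exp(-2*I*pi/3) + 2*exp(2*I*pi/3)) + (3) + (4 + 2*exp(-2*I*pi/3) + exp(2*I*pi/3)) + (2 + exp(-2*I*pi/3))] = 18/6 = 3
  <chi_rho, chi_3> = (1/6)[1*(7)*conj(1) + 1*(exp(-2*I*pi/3) + exp(-I*pi/3) + 3*exp(2*I*pi/3))*conj(-1) + 1*(2 + 4*exp(-2*I*pi/3) + exp(2*I*pi/3))*conj(1) + 1*(3)*conj(-1) + 1*(2 + exp(-2*I*pi/3) + 4*exp(2*I*pi/3))*conj(1) + 1*(3*exp(-2*I*pi/3) + exp(2*I*pi/3) + exp(I*pi/3))*conj(-1)]
      = (1/6)[(7) + (-3*exp(2*I*pi/3) - exp(-I*pi/3) - exp(-2*I*pi/3)) + (2 + 4*exp(-2*I*pi/3) + exp(2*I*pi/3)) + (-3) + (2 + exp(-2*I*pi/3) + 4*exp(2*I*pi/3)) + (-exp(I*pi/3) - exp(2*I*pi/3) - 3*exp(-2*I*pi/3))] = 6/6 = 1
  <chi_rho, chi_4> = (1/6)[1*(7)*conj(1) + 1*(exp(-2*I*pi/3) + exp(-I*pi/3) + 3*exp(2*I*pi/3))*conj(exp(-2*I*pi/3)) + 1*(2 + 4*exp(-2*I*pi/3) + exp(2*I*pi/3))*conj(exp(2*I*pi/3)) + 1*(3)*conj(1) + 1*(2 + exp(-2*I*pi/3) + 4*exp(2*I*pi/3))*conj(exp(-2*I*pi/3)) + 1*(3*exp(-2*I*pi/3) + exp(2*I*pi/3) + exp(I*pi/3))*conj(exp(2*I*pi/3))]
      = (1/6)[(7) + (1 + 3*exp(-2*I*pi/3) + exp(I*pi/3)) + (1 + 2*exp(-2*I*pi/3) + 4*exp(2*I*pi/3)) + (3) + (1 + 4*exp(-2*I*pi/3) + 2*exp(2*I*pi/3)) + (1 + exp(-I*pi/3) + 3*exp(2*I*pi/3))] = 6/6 = 1
  <chi_rho, chi_5> = (1/6)[1*(7)*conj(1) + 1*(exp(-2*I*pi/3) + exp(-I*pi/3) + 3*exp(2*I*pi/3))*conj(exp(-I*pi/3)) + 1*(2 + 4*exp(-2*I*pi/3) + exp(2*I*pi/3))*conj(exp(-2*I*pi/3)) + 1*(3)*conj(-1) + 1*(2 + exp(-2*I*pi/3) + 4*exp(2*I*pi/3))*conj(exp(2*I*pi/3)) + 1*(3*exp(-2*I*pi/3) + exp(2*I*pi/3) + exp(I*pi/3))*conj(exp(I*pi/3))]
      = (1/6)[(7) + (-2 + exp(-I*pi/3)) + (4 + exp(-2*I*pi/3) + 2*exp(2*I*pi/3)) + (-3) + (4 + 2*exp(-2*I*pi/3) + exp(2*I*pi/3)) + (-2 + exp(I*pi/3))] = 6/6 = 1
(Exp terms are combined using exp(i*s)*conj(exp(i*t)) = exp(i*(s-t)), and sums of them are collapsed using the identity that for every m > 1 the m distinct m-th roots of unity sum to 0, e.g. 1 + exp(2*I*pi/3) + exp(-2*I*pi/3) = 0.)
Dimension check: dim(rho) = sum (mult * dim) = 1*1 + 0*1 + 3*1 + 1*1 + 1*1 + 1*1 = 7 = chi_rho(e) = 7.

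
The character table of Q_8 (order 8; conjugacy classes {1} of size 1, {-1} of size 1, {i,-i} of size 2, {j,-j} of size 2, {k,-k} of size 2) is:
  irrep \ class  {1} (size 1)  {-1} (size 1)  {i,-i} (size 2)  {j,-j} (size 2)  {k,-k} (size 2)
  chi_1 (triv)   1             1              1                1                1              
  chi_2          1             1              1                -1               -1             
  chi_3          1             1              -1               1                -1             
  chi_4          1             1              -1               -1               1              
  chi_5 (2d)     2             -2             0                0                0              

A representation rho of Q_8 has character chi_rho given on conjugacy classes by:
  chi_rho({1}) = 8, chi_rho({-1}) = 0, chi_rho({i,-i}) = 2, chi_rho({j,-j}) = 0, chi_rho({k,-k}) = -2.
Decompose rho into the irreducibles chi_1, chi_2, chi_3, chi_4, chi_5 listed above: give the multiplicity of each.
Multiplicities: chi_1: 1, chi_2: 2, chi_3: 1, chi_4: 0, chi_5: 2.

Use <chi_rho, chi> = (1/|G|) sum_C |C| * chi_rho(C) * conj(chi(C)) with |G| = 8 for each irreducible chi in the table:
  <chi_rho, chi_1> = (1/8)[1*(8)*conj(1) + 1*(0)*conj(1) + 2*(2)*conj(1) + 2*(0)*conj(1) + 2*(-2)*conj(1)]
      = (1/8)[(8) + (0) + (4) + (0) + (-4)] = 8/8 = 1
  <chi_rho, chi_2> = (1/8)[1*(8)*conj(1) + 1*(0)*conj(1) + 2*(2)*conj(1) + 2*(0)*conj(-1) + 2*(-2)*conj(-1)]
      = (1/8)[(8) + (0) + (4) + (0) + (4)] = 16/8 = 2
  <chi_rho, chi_3> = (1/8)[1*(8)*conj(1) + 1*(0)*conj(1) + 2*(2)*conj(-1) + 2*(0)*conj(1) + 2*(-2)*conj(-1)]
      = (1/8)[(8) + (0) + (-4) + (0) + (4)] = 8/8 = 1
  <chi_rho, chi_4> = (1/8)[1*(8)*conj(1) + 1*(0)*conj(1) + 2*(2)*conj(-1) + 2*(0)*conj(-1) + 2*(-2)*conj(1)]
      = (1/8)[(8) + (0) + (-4) + (0) + (-4)] = 0/8 = 0
  <chi_rho, chi_5> = (1/8)[1*(8)*conj(2) + 1*(0)*conj(-2) + 2*(2)*conj(0) + 2*(0)*conj(0) + 2*(-2)*conj(0)]
      = (1/8)[(16) + (0) + (0) + (0) + (0)] = 16/8 = 2
Dimension check: dim(rho) = sum (mult * dim) = 1*1 + 2*1 + 1*1 + 0*1 + 2*2 = 8 = chi_rho(e) = 8.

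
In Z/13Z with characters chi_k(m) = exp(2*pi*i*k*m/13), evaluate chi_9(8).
chi_9(8) = zeta_13^72 = exp(-12*I*pi/13)

Justification: chi_9(8) = zeta_13^(9*8) = zeta_13^72. Since zeta_13^13 = 1, this equals zeta_13^7 = exp(2*pi*i*7/13) = exp(-12*I*pi/13).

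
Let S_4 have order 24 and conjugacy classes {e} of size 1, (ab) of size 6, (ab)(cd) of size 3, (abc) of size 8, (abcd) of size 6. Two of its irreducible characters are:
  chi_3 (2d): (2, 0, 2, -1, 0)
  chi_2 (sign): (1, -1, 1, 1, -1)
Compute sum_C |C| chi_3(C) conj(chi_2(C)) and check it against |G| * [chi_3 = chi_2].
Sum = 0; so <chi_3, chi_2> = 0 (distinct irreducibles are orthogonal).

Explanation: Compute term by term over conjugacy classes (|C| * chi_3(C) * conj(chi_2(C))):
  1*(2)*conj(1) + 6*(0)*conj(-1) + 3*(2)*conj(1) + 8*(-1)*conj(1) + 6*(0)*conj(-1)
  = (2) + (0) + (6) + (-8) + (0)
  = 0.
Dividing by |G| = 24 gives 0/24 = 0, matching the row-orthogonality relation <chi_3, chi_2> = [chi_3 = chi_2].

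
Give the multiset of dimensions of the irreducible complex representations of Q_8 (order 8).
Dimensions: 1, 1, 1, 1, 2

Justification: There are 5 irreducibles (= number of conjugacy classes). Their dimensions d_i satisfy sum d_i^2 = |G| = 8: 1 + 1 + 1 + 1 + 4 = 8.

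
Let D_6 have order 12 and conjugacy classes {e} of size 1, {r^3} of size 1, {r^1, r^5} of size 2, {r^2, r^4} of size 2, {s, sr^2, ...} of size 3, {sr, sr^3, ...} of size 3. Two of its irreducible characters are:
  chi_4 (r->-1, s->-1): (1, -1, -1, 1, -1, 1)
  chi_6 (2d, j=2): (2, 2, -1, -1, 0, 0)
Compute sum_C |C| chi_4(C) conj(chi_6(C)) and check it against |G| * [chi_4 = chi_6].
Sum = 0; so <chi_4, chi_6> = 0 (distinct irreducibles are orthogonal).

Details: Compute term by term over conjugacy classes (|C| * chi_4(C) * conj(chi_6(C))):
  1*(1)*conj(2) + 1*(-1)*conj(2) + 2*(-1)*conj(-1) + 2*(1)*conj(-1) + 3*(-1)*conj(0) + 3*(1)*conj(0)
  = (2) + (-2) + (2) + (-2) + (0) + (0)
  = 0.
Dividing by |G| = 12 gives 0/12 = 0, matching the row-orthogonality relation <chi_4, chi_6> = [chi_4 = chi_6].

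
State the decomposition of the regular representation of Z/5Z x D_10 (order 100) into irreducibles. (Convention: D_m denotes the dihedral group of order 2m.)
Each irreducible V_i of dimension d_i appears with multiplicity d_i, i.e. rho_reg = (direct sum over all irreducibles V_i) d_i V_i. The irreducible dimensions for Z/5Z x D_10 are 1, 1, 1, 1, 1, 1, 1, 1, 1, 1, 1, 1, 1, 1, 1, 1, 1, 1, 1, 1, 2, 2, 2, 2, 2, 2, 2, 2, 2, 2, 2, 2, 2, 2, 2, 2, 2, 2, 2, 2: 20 irreducibles of dimension 1, each with multiplicity 1; 20 irreducibles of dimension 2, each with multiplicity 2. Total dimension 20*1*1 + 20*2*2 = 100 = |G|.

Derivation: General theorem: in the regular representation of a finite group G, each irreducible appears with multiplicity equal to its dimension. Check: dim(rho_reg) = sum d_i^2 = 1 + 1 + 1 + 1 + 1 + 1 + 1 + 1 + 1 + 1 + 1 + 1 + 1 + 1 + 1 + 1 + 1 + 1 + 1 + 1 + 4 + 4 + 4 + 4 + 4 + 4 + 4 + 4 + 4 + 4 + 4 + 4 + 4 + 4 + 4 + 4 + 4 + 4 + 4 + 4 = 100 = |G|.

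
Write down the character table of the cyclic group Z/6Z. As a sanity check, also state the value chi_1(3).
Character table of Z/6Z (irreps indexed chi_0,...,chi_5 with chi_k(m) = zeta_6^(k*m), zeta_6 = exp(2*pi*i/6)):
  irrep \ class  {0} (size 1)  {1} (size 1)    {2} (size 1)    {3} (size 1)  {4} (size 1)    {5} (size 1)  
  chi_0          1             1               1               1             1               1             
  chi_1          1             exp(I*pi/3)     exp(2*I*pi/3)   -1            exp(-2*I*pi/3)  exp(-I*pi/3)  
  chi_2          1             exp(2*I*pi/3)   exp(-2*I*pi/3)  1             exp(2*I*pi/3)   exp(-2*I*pi/3)
  chi_3          1             -1              1               -1            1               -1            
  chi_4          1             exp(-2*I*pi/3)  exp(2*I*pi/3)   1             exp(-2*I*pi/3)  exp(2*I*pi/3) 
  chi_5          1             exp(-I*pi/3)    exp(-2*I*pi/3)  -1            exp(2*I*pi/3)   exp(I*pi/3)   

Spot check: chi_1(3) = zeta_6^(1*3) = zeta_6^3 = -1.

Argument: Z/6Z is abelian, so all 6 irreducible complex representations are 1-dimensional. They are given by chi_k(m) = zeta_6^(k*m) for k = 0,...,5. Row orthogonality: sum_m chi_k(m) conj(chi_l(m)) = 6 * [k = l].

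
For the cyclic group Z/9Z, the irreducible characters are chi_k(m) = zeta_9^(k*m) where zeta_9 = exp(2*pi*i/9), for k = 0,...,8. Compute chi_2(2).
chi_2(2) = zeta_9^4 = exp(8*I*pi/9)

Explanation: chi_2(2) = zeta_9^(2*2) = zeta_9^4. Since zeta_9^9 = 1, this equals zeta_9^4 = exp(2*pi*i*4/9) = exp(8*I*pi/9).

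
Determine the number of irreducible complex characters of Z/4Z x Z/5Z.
20

Why: The number of irreducible complex representations of a finite group equals its number of conjugacy classes. Z/4Z x Z/5Z is abelian of order 20, so every element is its own conjugacy class: 20 classes, so Z/4Z x Z/5Z (order 20) has exactly 20 irreducible complex representations.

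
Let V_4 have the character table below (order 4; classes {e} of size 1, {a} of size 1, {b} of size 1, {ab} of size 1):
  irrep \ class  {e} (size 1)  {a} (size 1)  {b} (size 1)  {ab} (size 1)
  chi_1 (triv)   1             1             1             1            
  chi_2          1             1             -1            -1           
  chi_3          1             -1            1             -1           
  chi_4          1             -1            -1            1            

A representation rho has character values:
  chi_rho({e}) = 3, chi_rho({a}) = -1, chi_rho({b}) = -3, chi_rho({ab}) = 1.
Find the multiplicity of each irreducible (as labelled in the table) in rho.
Multiplicities: chi_1: 0, chi_2: 1, chi_3: 0, chi_4: 2.

Solution. Use <chi_rho, chi> = (1/|G|) sum_C |C| * chi_rho(C) * conj(chi(C)) with |G| = 4 for each irreducible chi in the table:
  <chi_rho, chi_1> = (1/4)[1*(3)*conj(1) + 1*(-1)*conj(1) + 1*(-3)*conj(1) + 1*(1)*conj(1)]
      = (1/4)[(3) + (-1) + (-3) + (1)] = 0/4 = 0
  <chi_rho, chi_2> = (1/4)[1*(3)*conj(1) + 1*(-1)*conj(1) + 1*(-3)*conj(-1) + 1*(1)*conj(-1)]
      = (1/4)[(3) + (-1) + (3) + (-1)] = 4/4 = 1
  <chi_rho, chi_3> = (1/4)[1*(3)*conj(1) + 1*(-1)*conj(-1) + 1*(-3)*conj(1) + 1*(1)*conj(-1)]
      = (1/4)[(3) + (1) + (-3) + (-1)] = 0/4 = 0
  <chi_rho, chi_4> = (1/4)[1*(3)*conj(1) + 1*(-1)*conj(-1) + 1*(-3)*conj(-1) + 1*(1)*conj(1)]
      = (1/4)[(3) + (1) + (3) + (1)] = 8/4 = 2
Dimension check: dim(rho) = sum (mult * dim) = 0*1 + 1*1 + 0*1 + 2*1 = 3 = chi_rho(e) = 3.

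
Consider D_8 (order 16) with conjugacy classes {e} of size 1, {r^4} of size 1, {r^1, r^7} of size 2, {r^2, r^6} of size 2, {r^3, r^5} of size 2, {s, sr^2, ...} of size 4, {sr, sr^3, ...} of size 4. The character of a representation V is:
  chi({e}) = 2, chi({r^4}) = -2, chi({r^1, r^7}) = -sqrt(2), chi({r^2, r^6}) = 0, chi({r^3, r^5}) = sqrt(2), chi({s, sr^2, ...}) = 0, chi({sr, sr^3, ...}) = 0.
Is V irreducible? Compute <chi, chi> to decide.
Irreducible: <chi, chi> = 1.

Working: <chi, chi> = (1/|G|) sum_C |C| * |chi(C)|^2 = (1/16)[1*|2|^2 + 1*|-2|^2 + 2*|-sqrt(2)|^2 + 2*|0|^2 + 2*|sqrt(2)|^2 + 4*|0|^2 + 4*|0|^2]
  = (1/16)[(4) + (4) + (4) + (0) + (4) + (0) + (0)] = 16/16 = 1.
A character is irreducible iff <chi, chi> = 1, so this representation is irreducible.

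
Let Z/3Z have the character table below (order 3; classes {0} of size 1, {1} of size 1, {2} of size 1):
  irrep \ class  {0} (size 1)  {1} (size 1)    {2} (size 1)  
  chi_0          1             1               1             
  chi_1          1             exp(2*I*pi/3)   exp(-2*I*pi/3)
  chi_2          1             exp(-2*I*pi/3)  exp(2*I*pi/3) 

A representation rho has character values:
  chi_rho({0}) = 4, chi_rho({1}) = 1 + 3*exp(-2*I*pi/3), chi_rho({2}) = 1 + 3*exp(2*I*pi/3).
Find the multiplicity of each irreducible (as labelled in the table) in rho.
Multiplicities: chi_0: 1, chi_1: 0, chi_2: 3.

Details: Use <chi_rho, chi> = (1/|G|) sum_C |C| * chi_rho(C) * conj(chi(C)) with |G| = 3 for each irreducible chi in the table:
  <chi_rho, chi_0> = (1/3)[1*(4)*conj(1) + 1*(1 + 3*exp(-2*I*pi/3))*conj(1) + 1*(1 + 3*exp(2*I*pi/3))*conj(1)]
      = (1/3)[(4) + (1 + 3*exp(-2*I*pi/3)) + (1 + 3*exp(2*I*pi/3))] = 3/3 = 1
  <chi_rho, chi_1> = (1/3)[1*(4)*conj(1) + 1*(1 + 3*exp(-2*I*pi/3))*conj(exp(2*I*pi/3)) + 1*(1 + 3*exp(2*I*pi/3))*conj(exp(-2*I*pi/3))]
      = (1/3)[(4) + (exp(-2*I*pi/3) + 3*exp(2*I*pi/3)) + (3*exp(-2*I*pi/3) + exp(2*I*pi/3))] = 0/3 = 0
  <chi_rho, chi_2> = (1/3)[1*(4)*conj(1) + 1*(1 + 3*exp(-2*I*pi/3))*conj(exp(-2*I*pi/3)) + 1*(1 + 3*exp(2*I*pi/3))*conj(exp(2*I*pi/3))]
      = (1/3)[(4) + (3 + exp(2*I*pi/3)) + (3 + exp(-2*I*pi/3))] = 9/3 = 3
(Exp terms are combined using exp(i*s)*conj(exp(i*t)) = exp(i*(s-t)), and sums of them are collapsed using the identity that for every m > 1 the m distinct m-th roots of unity sum to 0, e.g. 1 + exp(2*I*pi/3) + exp(-2*I*pi/3) = 0.)
Dimension check: dim(rho) = sum (mult * dim) = 1*1 + 0*1 + 3*1 = 4 = chi_rho(e) = 4.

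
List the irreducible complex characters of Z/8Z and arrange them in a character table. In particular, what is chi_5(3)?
Character table of Z/8Z (irreps indexed chi_0,...,chi_7 with chi_k(m) = zeta_8^(k*m), zeta_8 = exp(2*pi*i/8)):
  irrep \ class  {0} (size 1)  {1} (size 1)    {2} (size 1)  {3} (size 1)    {4} (size 1)  {5} (size 1)    {6} (size 1)  {7} (size 1)  
  chi_0          1             1               1             1               1             1               1             1             
  chi_1          1             exp(I*pi/4)     I             exp(3*I*pi/4)   -1            exp(-3*I*pi/4)  -I            exp(-I*pi/4)  
  chi_2          1             I               -1            -I              1             I               -1            -I            
  chi_3          1             exp(3*I*pi/4)   -I            exp(I*pi/4)     -1            exp(-I*pi/4)    I             exp(-3*I*pi/4)
  chi_4          1             -1              1             -1              1             -1              1             -1            
  chi_5          1             exp(-3*I*pi/4)  I             exp(-I*pi/4)    -1            exp(I*pi/4)     -I            exp(3*I*pi/4) 
  chi_6          1             -I              -1            I               1             -I              -1            I             
  chi_7          1             exp(-I*pi/4)    -I            exp(-3*I*pi/4)  -1            exp(3*I*pi/4)   I             exp(I*pi/4)   

Spot check: chi_5(3) = zeta_8^(5*3) = zeta_8^15 = exp(-I*pi/4).

Why: Z/8Z is abelian, so all 8 irreducible complex representations are 1-dimensional. They are given by chi_k(m) = zeta_8^(k*m) for k = 0,...,7. Row orthogonality: sum_m chi_k(m) conj(chi_l(m)) = 8 * [k = l].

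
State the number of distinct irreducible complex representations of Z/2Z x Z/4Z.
8

Derivation: The number of irreducible complex representations of a finite group equals its number of conjugacy classes. Z/2Z x Z/4Z is abelian of order 8, so every element is its own conjugacy class: 8 classes, so Z/2Z x Z/4Z (order 8) has exactly 8 irreducible complex representations.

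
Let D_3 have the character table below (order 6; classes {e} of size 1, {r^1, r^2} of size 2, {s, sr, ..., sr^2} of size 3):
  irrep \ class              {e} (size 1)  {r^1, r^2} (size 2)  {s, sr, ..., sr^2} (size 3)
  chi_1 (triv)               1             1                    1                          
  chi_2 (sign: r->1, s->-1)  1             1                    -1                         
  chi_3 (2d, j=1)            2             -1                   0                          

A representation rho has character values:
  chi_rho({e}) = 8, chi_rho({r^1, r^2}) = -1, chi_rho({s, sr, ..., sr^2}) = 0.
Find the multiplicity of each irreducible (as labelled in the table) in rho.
Multiplicities: chi_1: 1, chi_2: 1, chi_3: 3.

Derivation: Use <chi_rho, chi> = (1/|G|) sum_C |C| * chi_rho(C) * conj(chi(C)) with |G| = 6 for each irreducible chi in the table:
  <chi_rho, chi_1> = (1/6)[1*(8)*conj(1) + 2*(-1)*conj(1) + 3*(0)*conj(1)]
      = (1/6)[(8) + (-2) + (0)] = 6/6 = 1
  <chi_rho, chi_2> = (1/6)[1*(8)*conj(1) + 2*(-1)*conj(1) + 3*(0)*conj(-1)]
      = (1/6)[(8) + (-2) + (0)] = 6/6 = 1
  <chi_rho, chi_3> = (1/6)[1*(8)*conj(2) + 2*(-1)*conj(-1) + 3*(0)*conj(0)]
      = (1/6)[(16) + (2) + (0)] = 18/6 = 3
Dimension check: dim(rho) = sum (mult * dim) = 1*1 + 1*1 + 3*2 = 8 = chi_rho(e) = 8.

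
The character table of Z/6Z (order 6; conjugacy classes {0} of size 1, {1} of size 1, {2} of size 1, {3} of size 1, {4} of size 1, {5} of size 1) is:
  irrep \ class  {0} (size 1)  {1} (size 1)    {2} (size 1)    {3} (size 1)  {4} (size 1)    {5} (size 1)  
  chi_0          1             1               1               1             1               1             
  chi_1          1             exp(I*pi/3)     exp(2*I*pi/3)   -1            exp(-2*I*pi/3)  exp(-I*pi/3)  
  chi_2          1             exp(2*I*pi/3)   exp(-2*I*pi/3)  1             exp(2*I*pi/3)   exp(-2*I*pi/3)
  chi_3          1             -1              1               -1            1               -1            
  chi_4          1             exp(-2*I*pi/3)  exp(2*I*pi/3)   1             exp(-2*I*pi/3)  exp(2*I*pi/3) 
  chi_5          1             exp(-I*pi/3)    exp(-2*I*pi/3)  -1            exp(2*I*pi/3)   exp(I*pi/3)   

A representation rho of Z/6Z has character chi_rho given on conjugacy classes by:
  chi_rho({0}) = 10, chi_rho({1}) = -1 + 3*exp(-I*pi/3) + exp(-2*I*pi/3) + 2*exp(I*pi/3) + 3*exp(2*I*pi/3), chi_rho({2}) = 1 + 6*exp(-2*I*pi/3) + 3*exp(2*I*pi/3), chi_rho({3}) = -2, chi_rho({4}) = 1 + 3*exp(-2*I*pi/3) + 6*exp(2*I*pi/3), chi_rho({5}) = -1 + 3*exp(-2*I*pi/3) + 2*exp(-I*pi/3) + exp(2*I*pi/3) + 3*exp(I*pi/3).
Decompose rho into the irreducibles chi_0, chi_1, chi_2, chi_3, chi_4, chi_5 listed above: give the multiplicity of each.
Multiplicities: chi_0: 0, chi_1: 2, chi_2: 3, chi_3: 1, chi_4: 1, chi_5: 3.

Argument: Use <chi_rho, chi> = (1/|G|) sum_C |C| * chi_rho(C) * conj(chi(C)) with |G| = 6 for each irreducible chi in the table:
  <chi_rho, chi_0> = (1/6)[1*(10)*conj(1) + 1*(-1 + 3*exp(-I*pi/3) + exp(-2*I*pi/3) + 2*exp(I*pi/3) + 3*exp(2*I*pi/3))*conj(1) + 1*(1 + 6*exp(-2*I*pi/3) + 3*exp(2*I*pi/3))*conj(1) + 1*(-2)*conj(1) + 1*(1 + 3*exp(-2*I*pi/3) + 6*exp(2*I*pi/3))*conj(1) + 1*(-1 + 3*exp(-2*I*pi/3) + 2*exp(-I*pi/3) + exp(2*I*pi/3) + 3*exp(I*pi/3))*conj(1)]
      = (1/6)[(10) + (-1 + 3*exp(-I*pi/3) + exp(-2*I*pi/3) + 2*exp(I*pi/3) + 3*exp(2*I*pi/3)) + (1 + 6*exp(-2*I*pi/3) + 3*exp(2*I*pi/3)) + (-2) + (1 + 3*exp(-2*I*pi/3) + 6*exp(2*I*pi/3)) + (-1 + 3*exp(-2*I*pi/3) + 2*exp(-I*pi/3) + exp(2*I*pi/3) + 3*exp(I*pi/3))] = 0/6 = 0
  <chi_rho, chi_1> = (1/6)[1*(10)*conj(1) + 1*(-1 + 3*exp(-I*pi/3) + exp(-2*I*pi/3) + 2*exp(I*pi/3) + 3*exp(2*I*pi/3))*conj(exp(I*pi/3)) + 1*(1 + 6*exp(-2*I*pi/3) + 3*exp(2*I*pi/3))*conj(exp(2*I*pi/3)) + 1*(-2)*conj(-1) + 1*(1 + 3*exp(-2*I*pi/3) + 6*exp(2*I*pi/3))*conj(exp(-2*I*pi/3)) + 1*(-1 + 3*exp(-2*I*pi/3) + 2*exp(-I*pi/3) + exp(2*I*pi/3) + 3*exp(I*pi/3))*conj(exp(-I*pi/3))]
      = (1/6)[(10) + (1 + 3*exp(-2*I*pi/3) - exp(-I*pi/3) + 3*exp(I*pi/3)) + (3 + exp(-2*I*pi/3) + 6*exp(2*I*pi/3)) + (2) + (3 + 6*exp(-2*I*pi/3) + exp(2*I*pi/3)) + (1 + 3*exp(-I*pi/3) - exp(I*pi/3) + 3*exp(2*I*pi/3))] = 12/6 = 2
  <chi_rho, chi_2> = (1/6)[1*(10)*conj(1) + 1*(-1 + 3*exp(-I*pi/3) + exp(-2*I*pi/3) + 2*exp(I*pi/3) + 3*exp(2*I*pi/3))*conj(exp(2*I*pi/3)) + 1*(1 + 6*exp(-2*I*pi/3) + 3*exp(2*I*pi/3))*conj(exp(-2*I*pi/3)) + 1*(-2)*conj(1) + 1*(1 + 3*exp(-2*I*pi/3) + 6*exp(2*I*pi/3))*conj(exp(2*I*pi/3)) + 1*(-1 + 3*exp(-2*I*pi/3) + 2*exp(-I*pi/3) + exp(2*I*pi/3) + 3*exp(I*pi/3))*conj(exp(-2*I*pi/3))]
      = (1/6)[(10) + (1) + (6 + 3*exp(-2*I*pi/3) + exp(2*I*pi/3)) + (-2) + (6 + exp(-2*I*pi/3) + 3*exp(2*I*pi/3)) + (1)] = 18/6 = 3
  <chi_rho, chi_3> = (1/6)[1*(10)*conj(1) + 1*(-1 + 3*exp(-I*pi/3) + exp(-2*I*pi/3) + 2*exp(I*pi/3) + 3*exp(2*I*pi/3))*conj(-1) + 1*(1 + 6*exp(-2*I*pi/3) + 3*exp(2*I*pi/3))*conj(1) + 1*(-2)*conj(-1) + 1*(1 + 3*exp(-2*I*pi/3) + 6*exp(2*I*pi/3))*conj(1) + 1*(-1 + 3*exp(-2*I*pi/3) + 2*exp(-I*pi/3) + exp(2*I*pi/3) + 3*exp(I*pi/3))*conj(-1)]
      = (1/6)[(10) + (1 - 3*exp(2*I*pi/3) - 2*exp(I*pi/3) - exp(-2*I*pi/3) - 3*exp(-I*pi/3)) + (1 + 6*exp(-2*I*pi/3) + 3*exp(2*I*pi/3)) + (2) + (1 + 3*exp(-2*I*pi/3) + 6*exp(2*I*pi/3)) + (1 - 3*exp(I*pi/3) - exp(2*I*pi/3) - 2*exp(-I*pi/3) - 3*exp(-2*I*pi/3))] = 6/6 = 1
  <chi_rho, chi_4> = (1/6)[1*(10)*conj(1) + 1*(-1 + 3*exp(-I*pi/3) + exp(-2*I*pi/3) + 2*exp(I*pi/3) + 3*exp(2*I*pi/3))*conj(exp(-2*I*pi/3)) + 1*(1 + 6*exp(-2*I*pi/3) + 3*exp(2*I*pi/3))*conj(exp(2*I*pi/3)) + 1*(-2)*conj(1) + 1*(1 + 3*exp(-2*I*pi/3) + 6*exp(2*I*pi/3))*conj(exp(-2*I*pi/3)) + 1*(-1 + 3*exp(-2*I*pi/3) + 2*exp(-I*pi/3) + exp(2*I*pi/3) + 3*exp(I*pi/3))*conj(exp(2*I*pi/3))]
      = (1/6)[(10) + (-1 + 3*exp(-2*I*pi/3) - exp(2*I*pi/3) + 3*exp(I*pi/3)) + (3 + exp(-2*I*pi/3) + 6*exp(2*I*pi/3)) + (-2) + (3 + 6*exp(-2*I*pi/3) + exp(2*I*pi/3)) + (-1 + 3*exp(-I*pi/3) - exp(-2*I*pi/3) + 3*exp(2*I*pi/3))] = 6/6 = 1
  <chi_rho, chi_5> = (1/6)[1*(10)*conj(1) + 1*(-1 + 3*exp(-I*pi/3) + exp(-2*I*pi/3) + 2*exp(I*pi/3) + 3*exp(2*I*pi/3))*conj(exp(-I*pi/3)) + 1*(1 + 6*exp(-2*I*pi/3) + 3*exp(2*I*pi/3))*conj(exp(-2*I*pi/3)) + 1*(-2)*conj(-1) + 1*(1 + 3*exp(-2*I*pi/3) + 6*exp(2*I*pi/3))*conj(exp(2*I*pi/3)) + 1*(-1 + 3*exp(-2*I*pi/3) + 2*exp(-I*pi/3) + exp(2*I*pi/3) + 3*exp(I*pi/3))*conj(exp(I*pi/3))]
      = (1/6)[(10) + (-1) + (6 + 3*exp(-2*I*pi/3) + exp(2*I*pi/3)) + (2) + (6 + exp(-2*I*pi/3) + 3*exp(2*I*pi/3)) + (-1)] = 18/6 = 3
(Exp terms are combined using exp(i*s)*conj(exp(i*t)) = exp(i*(s-t)), and sums of them are collapsed using the identity that for every m > 1 the m distinct m-th roots of unity sum to 0, e.g. 1 + exp(2*I*pi/3) + exp(-2*I*pi/3) = 0.)
Dimension check: dim(rho) = sum (mult * dim) = 0*1 + 2*1 + 3*1 + 1*1 + 1*1 + 3*1 = 10 = chi_rho(e) = 10.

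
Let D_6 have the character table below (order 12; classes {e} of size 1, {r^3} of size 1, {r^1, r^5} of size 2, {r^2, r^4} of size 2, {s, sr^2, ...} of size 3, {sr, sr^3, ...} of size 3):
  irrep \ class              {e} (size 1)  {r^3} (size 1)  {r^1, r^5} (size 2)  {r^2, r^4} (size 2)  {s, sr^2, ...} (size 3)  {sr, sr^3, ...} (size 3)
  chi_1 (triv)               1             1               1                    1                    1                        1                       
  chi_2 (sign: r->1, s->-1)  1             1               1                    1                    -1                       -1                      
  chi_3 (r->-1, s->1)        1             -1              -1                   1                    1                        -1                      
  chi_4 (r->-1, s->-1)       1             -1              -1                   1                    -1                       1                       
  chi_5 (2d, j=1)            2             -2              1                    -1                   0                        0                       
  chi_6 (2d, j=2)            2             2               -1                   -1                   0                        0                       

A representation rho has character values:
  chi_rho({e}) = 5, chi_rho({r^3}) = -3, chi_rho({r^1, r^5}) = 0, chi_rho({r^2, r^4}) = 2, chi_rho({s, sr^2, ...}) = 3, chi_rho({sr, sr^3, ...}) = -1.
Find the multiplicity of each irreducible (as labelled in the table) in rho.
Multiplicities: chi_1: 1, chi_2: 0, chi_3: 2, chi_4: 0, chi_5: 1, chi_6: 0.

Solution. Use <chi_rho, chi> = (1/|G|) sum_C |C| * chi_rho(C) * conj(chi(C)) with |G| = 12 for each irreducible chi in the table:
  <chi_rho, chi_1> = (1/12)[1*(5)*conj(1) + 1*(-3)*conj(1) + 2*(0)*conj(1) + 2*(2)*conj(1) + 3*(3)*conj(1) + 3*(-1)*conj(1)]
      = (1/12)[(5) + (-3) + (0) + (4) + (9) + (-3)] = 12/12 = 1
  <chi_rho, chi_2> = (1/12)[1*(5)*conj(1) + 1*(-3)*conj(1) + 2*(0)*conj(1) + 2*(2)*conj(1) + 3*(3)*conj(-1) + 3*(-1)*conj(-1)]
      = (1/12)[(5) + (-3) + (0) + (4) + (-9) + (3)] = 0/12 = 0
  <chi_rho, chi_3> = (1/12)[1*(5)*conj(1) + 1*(-3)*conj(-1) + 2*(0)*conj(-1) + 2*(2)*conj(1) + 3*(3)*conj(1) + 3*(-1)*conj(-1)]
      = (1/12)[(5) + (3) + (0) + (4) + (9) + (3)] = 24/12 = 2
  <chi_rho, chi_4> = (1/12)[1*(5)*conj(1) + 1*(-3)*conj(-1) + 2*(0)*conj(-1) + 2*(2)*conj(1) + 3*(3)*conj(-1) + 3*(-1)*conj(1)]
      = (1/12)[(5) + (3) + (0) + (4) + (-9) + (-3)] = 0/12 = 0
  <chi_rho, chi_5> = (1/12)[1*(5)*conj(2) + 1*(-3)*conj(-2) + 2*(0)*conj(1) + 2*(2)*conj(-1) + 3*(3)*conj(0) + 3*(-1)*conj(0)]
      = (1/12)[(10) + (6) + (0) + (-4) + (0) + (0)] = 12/12 = 1
  <chi_rho, chi_6> = (1/12)[1*(5)*conj(2) + 1*(-3)*conj(2) + 2*(0)*conj(-1) + 2*(2)*conj(-1) + 3*(3)*conj(0) + 3*(-1)*conj(0)]
      = (1/12)[(10) + (-6) + (0) + (-4) + (0) + (0)] = 0/12 = 0
Dimension check: dim(rho) = sum (mult * dim) = 1*1 + 0*1 + 2*1 + 0*1 + 1*2 + 0*2 = 5 = chi_rho(e) = 5.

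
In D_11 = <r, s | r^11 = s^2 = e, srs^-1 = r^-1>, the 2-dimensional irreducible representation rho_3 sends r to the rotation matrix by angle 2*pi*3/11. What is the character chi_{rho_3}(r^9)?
chi_{rho_3}(r^9) = 2*cos(2*pi*3*9/11) = -2*cos(pi/11)

Solution. rho_3(r^9) is rotation by angle 2*pi*3*9/11, whose trace is 2*cos(2*pi*3*9/11) = -2*cos(pi/11).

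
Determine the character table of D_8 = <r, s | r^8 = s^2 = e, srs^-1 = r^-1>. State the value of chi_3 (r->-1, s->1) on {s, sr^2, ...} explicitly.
Conjugacy classes: {e} of size 1, {r^4} of size 1, {r^1, r^7} of size 2, {r^2, r^6} of size 2, {r^3, r^5} of size 2, {s, sr^2, ...} of size 4, {sr, sr^3, ...} of size 4.
Character table:
  irrep \ class              {e} (size 1)  {r^4} (size 1)  {r^1, r^7} (size 2)  {r^2, r^6} (size 2)  {r^3, r^5} (size 2)  {s, sr^2, ...} (size 4)  {sr, sr^3, ...} (size 4)
  chi_1 (triv)               1             1               1                    1                    1                    1                        1                       
  chi_2 (sign: r->1, s->-1)  1             1               1                    1                    1                    -1                       -1                      
  chi_3 (r->-1, s->1)        1             1               -1                   1                    -1                   1                        -1                      
  chi_4 (r->-1, s->-1)       1             1               -1                   1                    -1                   -1                       1                       
  chi_5 (2d, j=1)            2             -2              sqrt(2)              0                    -sqrt(2)             0                        0                       
  chi_6 (2d, j=2)            2             2               0                    -2                   0                    0                        0                       
  chi_7 (2d, j=3)            2             -2              -sqrt(2)             0                    sqrt(2)              0                        0                       

Spot check: chi_3 (r->-1, s->1) on {s, sr^2, ...} = 1.

D_8 has order 2*8 = 16 with 7 conjugacy classes, hence 7 irreducibles. Sum of squared dims 1 + 1 + 1 + 1 + 4 + 4 + 4 = 16 = |G|. Linear characters come from the abelianisation; the 2-dimensional irreps have character r^k -> 2*cos(2*pi*j*k/8), reflections -> 0.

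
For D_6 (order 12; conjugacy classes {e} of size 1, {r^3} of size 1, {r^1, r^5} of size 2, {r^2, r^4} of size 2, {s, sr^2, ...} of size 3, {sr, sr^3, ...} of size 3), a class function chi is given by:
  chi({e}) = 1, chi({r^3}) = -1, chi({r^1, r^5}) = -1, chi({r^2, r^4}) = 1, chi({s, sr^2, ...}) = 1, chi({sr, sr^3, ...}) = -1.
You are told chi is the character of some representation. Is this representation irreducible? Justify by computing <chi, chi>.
Irreducible: <chi, chi> = 1.

Reasoning: <chi, chi> = (1/|G|) sum_C |C| * |chi(C)|^2 = (1/12)[1*|1|^2 + 1*|-1|^2 + 2*|-1|^2 + 2*|1|^2 + 3*|1|^2 + 3*|-1|^2]
  = (1/12)[(1) + (1) + (2) + (2) + (3) + (3)] = 12/12 = 1.
A character is irreducible iff <chi, chi> = 1, so this representation is irreducible.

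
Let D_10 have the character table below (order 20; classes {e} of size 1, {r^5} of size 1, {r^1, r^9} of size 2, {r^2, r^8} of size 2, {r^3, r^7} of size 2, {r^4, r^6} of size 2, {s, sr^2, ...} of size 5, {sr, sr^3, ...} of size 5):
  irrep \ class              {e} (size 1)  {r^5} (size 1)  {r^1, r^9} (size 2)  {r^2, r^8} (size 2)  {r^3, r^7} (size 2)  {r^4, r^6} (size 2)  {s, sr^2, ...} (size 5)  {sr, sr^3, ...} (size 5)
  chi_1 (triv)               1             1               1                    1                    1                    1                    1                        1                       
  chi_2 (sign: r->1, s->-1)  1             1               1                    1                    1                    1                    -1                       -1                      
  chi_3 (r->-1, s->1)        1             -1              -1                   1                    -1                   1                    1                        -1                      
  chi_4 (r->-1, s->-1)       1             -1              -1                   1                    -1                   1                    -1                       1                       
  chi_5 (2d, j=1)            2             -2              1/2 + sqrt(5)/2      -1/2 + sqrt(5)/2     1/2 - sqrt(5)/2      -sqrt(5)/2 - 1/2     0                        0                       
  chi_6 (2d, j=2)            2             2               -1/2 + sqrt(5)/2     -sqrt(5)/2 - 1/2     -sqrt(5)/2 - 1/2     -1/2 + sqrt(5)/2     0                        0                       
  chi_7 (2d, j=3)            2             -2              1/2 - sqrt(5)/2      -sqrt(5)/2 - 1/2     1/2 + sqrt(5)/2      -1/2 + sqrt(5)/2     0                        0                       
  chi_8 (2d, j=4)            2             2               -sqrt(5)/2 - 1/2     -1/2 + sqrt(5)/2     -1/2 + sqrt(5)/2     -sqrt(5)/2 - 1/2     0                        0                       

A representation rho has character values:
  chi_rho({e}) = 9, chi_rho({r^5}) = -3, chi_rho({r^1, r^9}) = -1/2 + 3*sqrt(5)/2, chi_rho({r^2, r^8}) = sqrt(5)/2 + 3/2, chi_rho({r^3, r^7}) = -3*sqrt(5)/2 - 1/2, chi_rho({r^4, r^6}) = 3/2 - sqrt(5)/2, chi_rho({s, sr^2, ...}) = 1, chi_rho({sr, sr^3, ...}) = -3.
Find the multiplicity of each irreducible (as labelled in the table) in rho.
Multiplicities: chi_1: 0, chi_2: 1, chi_3: 2, chi_4: 0, chi_5: 2, chi_6: 1, chi_7: 0, chi_8: 0.

Argument: Use <chi_rho, chi> = (1/|G|) sum_C |C| * chi_rho(C) * conj(chi(C)) with |G| = 20 for each irreducible chi in the table:
  <chi_rho, chi_1> = (1/20)[1*(9)*conj(1) + 1*(-3)*conj(1) + 2*(-1/2 + 3*sqrt(5)/2)*conj(1) + 2*(sqrt(5)/2 + 3/2)*conj(1) + 2*(-3*sqrt(5)/2 - 1/2)*conj(1) + 2*(3/2 - sqrt(5)/2)*conj(1) + 5*(1)*conj(1) + 5*(-3)*conj(1)]
      = (1/20)[(9) + (-3) + (-1 + 3*sqrt(5)) + (sqrt(5) + 3) + (-3*sqrt(5) - 1) + (3 - sqrt(5)) + (5) + (-15)] = 0/20 = 0
  <chi_rho, chi_2> = (1/20)[1*(9)*conj(1) + 1*(-3)*conj(1) + 2*(-1/2 + 3*sqrt(5)/2)*conj(1) + 2*(sqrt(5)/2 + 3/2)*conj(1) + 2*(-3*sqrt(5)/2 - 1/2)*conj(1) + 2*(3/2 - sqrt(5)/2)*conj(1) + 5*(1)*conj(-1) + 5*(-3)*conj(-1)]
      = (1/20)[(9) + (-3) + (-1 + 3*sqrt(5)) + (sqrt(5) + 3) + (-3*sqrt(5) - 1) + (3 - sqrt(5)) + (-5) + (15)] = 20/20 = 1
  <chi_rho, chi_3> = (1/20)[1*(9)*conj(1) + 1*(-3)*conj(-1) + 2*(-1/2 + 3*sqrt(5)/2)*conj(-1) + 2*(sqrt(5)/2 + 3/2)*conj(1) + 2*(-3*sqrt(5)/2 - 1/2)*conj(-1) + 2*(3/2 - sqrt(5)/2)*conj(1) + 5*(1)*conj(1) + 5*(-3)*conj(-1)]
      = (1/20)[(9) + (3) + (1 - 3*sqrt(5)) + (sqrt(5) + 3) + (1 + 3*sqrt(5)) + (3 - sqrt(5)) + (5) + (15)] = 40/20 = 2
  <chi_rho, chi_4> = (1/20)[1*(9)*conj(1) + 1*(-3)*conj(-1) + 2*(-1/2 + 3*sqrt(5)/2)*conj(-1) + 2*(sqrt(5)/2 + 3/2)*conj(1) + 2*(-3*sqrt(5)/2 - 1/2)*conj(-1) + 2*(3/2 - sqrt(5)/2)*conj(1) + 5*(1)*conj(-1) + 5*(-3)*conj(1)]
      = (1/20)[(9) + (3) + (1 - 3*sqrt(5)) + (sqrt(5) + 3) + (1 + 3*sqrt(5)) + (3 - sqrt(5)) + (-5) + (-15)] = 0/20 = 0
  <chi_rho, chi_5> = (1/20)[1*(9)*conj(2) + 1*(-3)*conj(-2) + 2*(-1/2 + 3*sqrt(5)/2)*conj(1/2 + sqrt(5)/2) + 2*(sqrt(5)/2 + 3/2)*conj(-1/2 + sqrt(5)/2) + 2*(-3*sqrt(5)/2 - 1/2)*conj(1/2 - sqrt(5)/2) + 2*(3/2 - sqrt(5)/2)*conj(-sqrt(5)/2 - 1/2) + 5*(1)*conj(0) + 5*(-3)*conj(0)]
      = (1/20)[(18) + (6) + (sqrt(5) + 7) + (1 + sqrt(5)) + (7 - sqrt(5)) + (1 - sqrt(5)) + (0) + (0)] = 40/20 = 2
  <chi_rho, chi_6> = (1/20)[1*(9)*conj(2) + 1*(-3)*conj(2) + 2*(-1/2 + 3*sqrt(5)/2)*conj(-1/2 + sqrt(5)/2) + 2*(sqrt(5)/2 + 3/2)*conj(-sqrt(5)/2 - 1/2) + 2*(-3*sqrt(5)/2 - 1/2)*conj(-sqrt(5)/2 - 1/2) + 2*(3/2 - sqrt(5)/2)*conj(-1/2 + sqrt(5)/2) + 5*(1)*conj(0) + 5*(-3)*conj(0)]
      = (1/20)[(18) + (-6) + (8 - 2*sqrt(5)) + (-2*sqrt(5) - 4) + (2*sqrt(5) + 8) + (-4 + 2*sqrt(5)) + (0) + (0)] = 20/20 = 1
  <chi_rho, chi_7> = (1/20)[1*(9)*conj(2) + 1*(-3)*conj(-2) + 2*(-1/2 + 3*sqrt(5)/2)*conj(1/2 - sqrt(5)/2) + 2*(sqrt(5)/2 + 3/2)*conj(-sqrt(5)/2 - 1/2) + 2*(-3*sqrt(5)/2 - 1/2)*conj(1/2 + sqrt(5)/2) + 2*(3/2 - sqrt(5)/2)*conj(-1/2 + sqrt(5)/2) + 5*(1)*conj(0) + 5*(-3)*conj(0)]
      = (1/20)[(18) + (6) + (-8 + 2*sqrt(5)) + (-2*sqrt(5) - 4) + (-8 - 2*sqrt(5)) + (-4 + 2*sqrt(5)) + (0) + (0)] = 0/20 = 0
  <chi_rho, chi_8> = (1/20)[1*(9)*conj(2) + 1*(-3)*conj(2) + 2*(-1/2 + 3*sqrt(5)/2)*conj(-sqrt(5)/2 - 1/2) + 2*(sqrt(5)/2 + 3/2)*conj(-1/2 + sqrt(5)/2) + 2*(-3*sqrt(5)/2 - 1/2)*conj(-1/2 + sqrt(5)/2) + 2*(3/2 - sqrt(5)/2)*conj(-sqrt(5)/2 - 1/2) + 5*(1)*conj(0) + 5*(-3)*conj(0)]
      = (1/20)[(18) + (-6) + (-7 - sqrt(5)) + (1 + sqrt(5)) + (-7 + sqrt(5)) + (1 - sqrt(5)) + (0) + (0)] = 0/20 = 0
Dimension check: dim(rho) = sum (mult * dim) = 0*1 + 1*1 + 2*1 + 0*1 + 2*2 + 1*2 + 0*2 + 0*2 = 9 = chi_rho(e) = 9.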